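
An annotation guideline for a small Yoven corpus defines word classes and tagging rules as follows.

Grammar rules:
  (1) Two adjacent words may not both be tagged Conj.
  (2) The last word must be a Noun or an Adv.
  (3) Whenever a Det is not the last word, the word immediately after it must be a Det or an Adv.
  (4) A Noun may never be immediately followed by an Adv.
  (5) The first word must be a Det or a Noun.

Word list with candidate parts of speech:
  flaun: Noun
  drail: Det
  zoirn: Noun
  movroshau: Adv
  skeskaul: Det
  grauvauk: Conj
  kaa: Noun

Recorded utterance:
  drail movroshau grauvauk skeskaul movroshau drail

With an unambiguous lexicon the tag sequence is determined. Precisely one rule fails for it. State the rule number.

Fixed tagging: Det Adv Conj Det Adv Det.
Applying the rules: R1 pass, R2 fail, R3 pass, R4 pass, R5 pass.
Only rule 2 fails.

2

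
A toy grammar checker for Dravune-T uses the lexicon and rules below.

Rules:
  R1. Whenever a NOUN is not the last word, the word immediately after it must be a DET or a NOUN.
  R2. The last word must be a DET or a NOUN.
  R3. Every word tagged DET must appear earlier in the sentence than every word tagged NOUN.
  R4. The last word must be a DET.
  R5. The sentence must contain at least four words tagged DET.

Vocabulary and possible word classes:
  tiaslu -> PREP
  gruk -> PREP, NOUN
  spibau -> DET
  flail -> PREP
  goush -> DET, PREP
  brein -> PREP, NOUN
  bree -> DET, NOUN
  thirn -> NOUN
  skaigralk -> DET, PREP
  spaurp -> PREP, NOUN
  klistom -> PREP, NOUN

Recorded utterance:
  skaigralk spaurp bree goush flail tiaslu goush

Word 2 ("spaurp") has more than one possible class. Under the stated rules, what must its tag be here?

Candidates per position — 1:skaigralk {DET,PREP}; 2:spaurp {PREP,NOUN}; 3:bree {DET,NOUN}; 4:goush {DET,PREP}; 5:flail {PREP}; 6:tiaslu {PREP}; 7:goush {DET,PREP}.
Word 1 cannot be PREP — rule 5 would then fail for every completion. It is DET.
Word 3 cannot be NOUN — rule 5 would then fail for every completion. It is DET.
Word 4 cannot be PREP — rule 5 would then fail for every completion. It is DET.
Word 7 cannot be PREP — rule 2 would then fail for every completion. It is DET.
Word 2 cannot be NOUN — rule 3 would then fail for every completion. It is PREP.
The only consistent sequence is: DET PREP DET DET PREP PREP DET.
Verifying each rule — rule 1 ok; rule 2 ok; rule 3 ok; rule 4 ok; rule 5 ok.

PREP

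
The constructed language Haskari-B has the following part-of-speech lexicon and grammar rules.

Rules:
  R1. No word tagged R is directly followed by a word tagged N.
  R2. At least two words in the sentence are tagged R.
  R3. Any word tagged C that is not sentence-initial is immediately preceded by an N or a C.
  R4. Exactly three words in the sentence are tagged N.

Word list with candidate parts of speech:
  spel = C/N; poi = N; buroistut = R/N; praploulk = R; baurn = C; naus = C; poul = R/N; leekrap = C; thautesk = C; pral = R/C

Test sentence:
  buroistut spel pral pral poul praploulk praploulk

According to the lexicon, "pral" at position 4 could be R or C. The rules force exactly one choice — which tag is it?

Candidates per position — 1:buroistut {R,N}; 2:spel {C,N}; 3:pral {R,C}; 4:pral {R,C}; 5:poul {R,N}; 6:praploulk {R}; 7:praploulk {R}.
At position 1, choosing R makes rule 4 impossible to satisfy; hence N.
At position 2, choosing C makes rule 4 impossible to satisfy; hence N.
At position 5, choosing R makes rule 4 impossible to satisfy; hence N.
At position 4, choosing R makes rule 1 impossible to satisfy; hence C.
At position 3, choosing R makes rule 3 impossible to satisfy; hence C.
The unique satisfying tagging is: N N C C N R R.
Checking: rule 1 satisfied; rule 2 satisfied; rule 3 satisfied; rule 4 satisfied.

C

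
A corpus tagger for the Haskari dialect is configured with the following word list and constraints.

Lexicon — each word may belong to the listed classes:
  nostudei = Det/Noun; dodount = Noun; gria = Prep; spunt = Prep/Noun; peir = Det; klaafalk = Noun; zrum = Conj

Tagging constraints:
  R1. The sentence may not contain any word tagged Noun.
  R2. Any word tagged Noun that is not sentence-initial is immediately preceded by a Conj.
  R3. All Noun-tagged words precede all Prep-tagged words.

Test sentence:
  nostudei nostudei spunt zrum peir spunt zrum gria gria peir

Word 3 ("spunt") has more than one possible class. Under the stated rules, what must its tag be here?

Prep

Candidates per position — 1:nostudei {Det,Noun}; 2:nostudei {Det,Noun}; 3:spunt {Prep,Noun}; 4:zrum {Conj}; 5:peir {Det}; 6:spunt {Prep,Noun}; 7:zrum {Conj}; 8:gria {Prep}; 9:gria {Prep}; 10:peir {Det}.
If word 1 were Noun, no tagging could satisfy rule 1; so word 1 is Det.
If word 2 were Noun, no tagging could satisfy rule 1; so word 2 is Det.
If word 3 were Noun, no tagging could satisfy rule 1; so word 3 is Prep.
If word 6 were Noun, no tagging could satisfy rule 1; so word 6 is Prep.
So the tagging must be: Det Det Prep Conj Det Prep Conj Prep Prep Det.
Checking: rule 1 satisfied; rule 2 satisfied; rule 3 satisfied.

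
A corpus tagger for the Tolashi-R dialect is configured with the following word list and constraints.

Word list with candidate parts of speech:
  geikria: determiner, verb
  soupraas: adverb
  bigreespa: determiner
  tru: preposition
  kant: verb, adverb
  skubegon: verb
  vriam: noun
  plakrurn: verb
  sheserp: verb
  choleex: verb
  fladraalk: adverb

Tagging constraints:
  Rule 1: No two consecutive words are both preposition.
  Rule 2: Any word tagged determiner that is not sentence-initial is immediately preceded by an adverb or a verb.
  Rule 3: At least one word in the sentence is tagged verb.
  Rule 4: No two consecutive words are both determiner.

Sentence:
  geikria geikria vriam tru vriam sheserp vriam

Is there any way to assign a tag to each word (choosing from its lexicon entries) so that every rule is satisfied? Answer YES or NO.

YES

Candidates per position — 1:geikria {determiner,verb}; 2:geikria {determiner,verb}; 3:vriam {noun}; 4:tru {preposition}; 5:vriam {noun}; 6:sheserp {verb}; 7:vriam {noun}.
One satisfying assignment: determiner verb noun preposition noun verb noun.
Checking: rule 1 ✓; rule 2 ✓; rule 3 ✓; rule 4 ✓.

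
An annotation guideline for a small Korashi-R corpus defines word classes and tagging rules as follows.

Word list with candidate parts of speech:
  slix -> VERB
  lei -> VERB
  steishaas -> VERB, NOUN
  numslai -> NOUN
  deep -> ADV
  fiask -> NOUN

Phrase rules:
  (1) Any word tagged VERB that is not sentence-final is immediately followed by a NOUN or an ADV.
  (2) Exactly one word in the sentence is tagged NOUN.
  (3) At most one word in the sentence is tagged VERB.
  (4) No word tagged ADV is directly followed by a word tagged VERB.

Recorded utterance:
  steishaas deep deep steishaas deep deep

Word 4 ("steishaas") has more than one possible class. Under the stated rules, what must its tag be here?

Candidates per position — 1:steishaas {VERB,NOUN}; 2:deep {ADV}; 3:deep {ADV}; 4:steishaas {VERB,NOUN}; 5:deep {ADV}; 6:deep {ADV}.
At position 4, choosing VERB makes rule 4 impossible to satisfy; hence NOUN.
At position 1, choosing NOUN makes rule 2 impossible to satisfy; hence VERB.
So the tagging must be: VERB ADV ADV NOUN ADV ADV.
Check: rule 1 satisfied; rule 2 satisfied; rule 3 satisfied; rule 4 satisfied.

NOUN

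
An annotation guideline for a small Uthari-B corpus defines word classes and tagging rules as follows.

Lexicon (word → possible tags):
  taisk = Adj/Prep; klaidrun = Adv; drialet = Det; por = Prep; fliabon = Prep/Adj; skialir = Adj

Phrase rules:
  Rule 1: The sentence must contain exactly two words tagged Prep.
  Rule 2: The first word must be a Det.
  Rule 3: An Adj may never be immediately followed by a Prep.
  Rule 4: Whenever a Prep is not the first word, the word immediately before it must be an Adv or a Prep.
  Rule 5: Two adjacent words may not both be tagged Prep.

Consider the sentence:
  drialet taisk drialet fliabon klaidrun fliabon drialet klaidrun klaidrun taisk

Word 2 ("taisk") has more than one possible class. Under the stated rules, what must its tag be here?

Candidates per position — 1:drialet {Det}; 2:taisk {Adj,Prep}; 3:drialet {Det}; 4:fliabon {Prep,Adj}; 5:klaidrun {Adv}; 6:fliabon {Prep,Adj}; 7:drialet {Det}; 8:klaidrun {Adv}; 9:klaidrun {Adv}; 10:taisk {Adj,Prep}.
If word 2 were Prep, no tagging could satisfy rule 4; so word 2 is Adj.
If word 4 were Prep, no tagging could satisfy rule 4; so word 4 is Adj.
If word 6 were Adj, no tagging could satisfy rule 1; so word 6 is Prep.
If word 10 were Adj, no tagging could satisfy rule 1; so word 10 is Prep.
The only consistent sequence is: Det Adj Det Adj Adv Prep Det Adv Adv Prep.
Checking: rule 1 ok; rule 2 ok; rule 3 ok; rule 4 ok; rule 5 ok.

Adj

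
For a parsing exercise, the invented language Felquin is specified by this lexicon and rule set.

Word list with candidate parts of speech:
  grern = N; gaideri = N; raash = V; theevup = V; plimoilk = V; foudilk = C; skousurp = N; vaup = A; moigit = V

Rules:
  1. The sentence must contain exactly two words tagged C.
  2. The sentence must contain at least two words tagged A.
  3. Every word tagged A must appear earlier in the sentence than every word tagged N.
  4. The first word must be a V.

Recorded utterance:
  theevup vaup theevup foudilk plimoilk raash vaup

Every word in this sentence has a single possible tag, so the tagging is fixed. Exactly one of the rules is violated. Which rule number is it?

Fixed tagging: V A V C V V A.
Rule check: R1 fail, R2 pass, R3 pass, R4 pass.
Only rule 1 fails.

1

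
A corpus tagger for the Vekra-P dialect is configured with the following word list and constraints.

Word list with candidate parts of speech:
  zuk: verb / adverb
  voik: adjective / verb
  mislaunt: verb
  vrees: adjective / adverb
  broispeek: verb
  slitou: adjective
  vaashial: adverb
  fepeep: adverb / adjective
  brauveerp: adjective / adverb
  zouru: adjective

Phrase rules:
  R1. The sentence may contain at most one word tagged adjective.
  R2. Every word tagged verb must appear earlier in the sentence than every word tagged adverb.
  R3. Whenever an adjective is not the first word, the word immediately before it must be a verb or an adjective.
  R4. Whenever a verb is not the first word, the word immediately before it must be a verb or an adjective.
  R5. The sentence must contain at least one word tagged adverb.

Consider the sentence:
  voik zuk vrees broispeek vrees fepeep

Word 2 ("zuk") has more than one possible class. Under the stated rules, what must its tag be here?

verb

Candidates per position — 1:voik {adjective,verb}; 2:zuk {verb,adverb}; 3:vrees {adjective,adverb}; 4:broispeek {verb}; 5:vrees {adjective,adverb}; 6:fepeep {adverb,adjective}.
Word 2 cannot be adverb — rule 2 would then fail for every completion. It is verb.
Word 3 cannot be adverb — rule 2 would then fail for every completion. It is adjective.
Word 5 cannot be adjective — rule 1 would then fail for every completion. It is adverb.
Word 6 cannot be adjective — rule 1 would then fail for every completion. It is adverb.
Word 1 cannot be adjective — rule 1 would then fail for every completion. It is verb.
That leaves exactly one tagging: verb verb adjective verb adverb adverb.
Verifying each rule — rule 1 holds; rule 2 holds; rule 3 holds; rule 4 holds; rule 5 holds.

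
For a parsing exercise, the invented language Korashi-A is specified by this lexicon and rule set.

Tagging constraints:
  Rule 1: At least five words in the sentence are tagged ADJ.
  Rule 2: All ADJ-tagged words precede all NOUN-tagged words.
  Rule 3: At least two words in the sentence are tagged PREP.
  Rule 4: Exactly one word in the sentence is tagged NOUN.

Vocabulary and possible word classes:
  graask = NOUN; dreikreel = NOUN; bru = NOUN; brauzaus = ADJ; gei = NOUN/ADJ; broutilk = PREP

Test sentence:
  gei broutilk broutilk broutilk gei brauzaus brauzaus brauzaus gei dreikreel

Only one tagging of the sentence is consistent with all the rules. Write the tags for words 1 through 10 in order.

ADJ PREP PREP PREP ADJ ADJ ADJ ADJ ADJ NOUN

Candidates per position — 1:gei {NOUN,ADJ}; 2:broutilk {PREP}; 3:broutilk {PREP}; 4:broutilk {PREP}; 5:gei {NOUN,ADJ}; 6:brauzaus {ADJ}; 7:brauzaus {ADJ}; 8:brauzaus {ADJ}; 9:gei {NOUN,ADJ}; 10:dreikreel {NOUN}.
Position 1: NOUN is ruled out by rule 2; that leaves ADJ.
Position 5: NOUN is ruled out by rule 2; that leaves ADJ.
Position 9: NOUN is ruled out by rule 4; that leaves ADJ.
The unique satisfying tagging is: ADJ PREP PREP PREP ADJ ADJ ADJ ADJ ADJ NOUN.
Checking: rule 1 satisfied; rule 2 satisfied; rule 3 satisfied; rule 4 satisfied.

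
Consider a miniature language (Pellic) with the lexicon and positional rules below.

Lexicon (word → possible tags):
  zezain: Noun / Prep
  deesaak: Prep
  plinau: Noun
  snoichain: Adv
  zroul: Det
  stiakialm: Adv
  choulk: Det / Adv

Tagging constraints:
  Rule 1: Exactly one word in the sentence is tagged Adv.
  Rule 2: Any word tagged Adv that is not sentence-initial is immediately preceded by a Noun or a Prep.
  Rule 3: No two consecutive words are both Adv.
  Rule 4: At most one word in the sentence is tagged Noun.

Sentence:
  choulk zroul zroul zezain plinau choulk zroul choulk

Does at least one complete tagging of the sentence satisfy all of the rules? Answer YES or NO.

YES

Candidates per position — 1:choulk {Det,Adv}; 2:zroul {Det}; 3:zroul {Det}; 4:zezain {Noun,Prep}; 5:plinau {Noun}; 6:choulk {Det,Adv}; 7:zroul {Det}; 8:choulk {Det,Adv}.
One satisfying assignment: Adv Det Det Prep Noun Det Det Det.
Checking: rule 1 ok; rule 2 ok; rule 3 ok; rule 4 ok.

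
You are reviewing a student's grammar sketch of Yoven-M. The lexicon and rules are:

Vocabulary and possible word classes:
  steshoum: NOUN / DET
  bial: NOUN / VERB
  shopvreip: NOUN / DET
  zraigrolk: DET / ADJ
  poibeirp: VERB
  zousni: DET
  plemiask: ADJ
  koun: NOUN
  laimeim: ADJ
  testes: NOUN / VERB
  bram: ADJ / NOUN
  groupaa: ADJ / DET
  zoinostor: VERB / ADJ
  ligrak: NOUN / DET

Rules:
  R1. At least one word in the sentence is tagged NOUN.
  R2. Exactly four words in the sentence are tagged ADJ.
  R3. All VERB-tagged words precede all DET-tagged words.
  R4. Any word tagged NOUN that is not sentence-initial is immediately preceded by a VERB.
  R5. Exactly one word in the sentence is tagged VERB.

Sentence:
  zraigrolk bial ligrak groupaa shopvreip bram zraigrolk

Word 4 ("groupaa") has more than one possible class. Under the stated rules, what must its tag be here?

Candidates per position — 1:zraigrolk {DET,ADJ}; 2:bial {NOUN,VERB}; 3:ligrak {NOUN,DET}; 4:groupaa {ADJ,DET}; 5:shopvreip {NOUN,DET}; 6:bram {ADJ,NOUN}; 7:zraigrolk {DET,ADJ}.
If word 1 were DET, no tagging could satisfy rule 2; so word 1 is ADJ.
If word 2 were NOUN, no tagging could satisfy rule 4; so word 2 is VERB.
If word 4 were DET, no tagging could satisfy rule 2; so word 4 is ADJ.
If word 5 were NOUN, no tagging could satisfy rule 4; so word 5 is DET.
If word 6 were NOUN, no tagging could satisfy rule 2; so word 6 is ADJ.
If word 7 were DET, no tagging could satisfy rule 2; so word 7 is ADJ.
If word 3 were DET, no tagging could satisfy rule 1; so word 3 is NOUN.
That leaves exactly one tagging: ADJ VERB NOUN ADJ DET ADJ ADJ.
Check: rule 1 ok; rule 2 ok; rule 3 ok; rule 4 ok; rule 5 ok.

ADJ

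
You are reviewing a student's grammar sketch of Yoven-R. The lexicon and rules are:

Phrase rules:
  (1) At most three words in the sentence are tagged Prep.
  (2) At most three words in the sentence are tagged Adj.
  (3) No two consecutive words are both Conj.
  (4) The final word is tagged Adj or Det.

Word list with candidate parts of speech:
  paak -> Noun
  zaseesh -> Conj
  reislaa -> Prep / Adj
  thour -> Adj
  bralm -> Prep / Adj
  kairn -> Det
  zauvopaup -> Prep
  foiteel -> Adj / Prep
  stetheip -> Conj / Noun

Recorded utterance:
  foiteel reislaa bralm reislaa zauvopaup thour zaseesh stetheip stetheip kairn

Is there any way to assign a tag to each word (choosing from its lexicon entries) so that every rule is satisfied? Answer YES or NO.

YES

Candidates per position — 1:foiteel {Adj,Prep}; 2:reislaa {Prep,Adj}; 3:bralm {Prep,Adj}; 4:reislaa {Prep,Adj}; 5:zauvopaup {Prep}; 6:thour {Adj}; 7:zaseesh {Conj}; 8:stetheip {Conj,Noun}; 9:stetheip {Conj,Noun}; 10:kairn {Det}.
One satisfying assignment: Adj Adj Prep Prep Prep Adj Conj Noun Noun Det.
Check: rule 1 holds; rule 2 holds; rule 3 holds; rule 4 holds.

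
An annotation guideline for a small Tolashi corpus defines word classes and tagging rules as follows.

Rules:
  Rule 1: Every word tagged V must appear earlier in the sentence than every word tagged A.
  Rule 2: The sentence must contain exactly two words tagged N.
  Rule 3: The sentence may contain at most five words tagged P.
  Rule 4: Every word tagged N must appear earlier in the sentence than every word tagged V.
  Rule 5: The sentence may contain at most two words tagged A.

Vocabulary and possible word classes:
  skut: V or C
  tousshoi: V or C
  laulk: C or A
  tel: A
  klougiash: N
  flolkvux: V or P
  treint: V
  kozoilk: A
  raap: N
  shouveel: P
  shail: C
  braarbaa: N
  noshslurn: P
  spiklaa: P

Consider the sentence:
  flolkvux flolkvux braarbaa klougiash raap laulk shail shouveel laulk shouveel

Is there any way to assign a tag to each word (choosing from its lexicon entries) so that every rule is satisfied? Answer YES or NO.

Candidates per position — 1:flolkvux {V,P}; 2:flolkvux {V,P}; 3:braarbaa {N}; 4:klougiash {N}; 5:raap {N}; 6:laulk {C,A}; 7:shail {C}; 8:shouveel {P}; 9:laulk {C,A}; 10:shouveel {P}.
Rule 2 cannot be satisfied by any choice of tags from the lexicon.
So there is no consistent tagging.

NO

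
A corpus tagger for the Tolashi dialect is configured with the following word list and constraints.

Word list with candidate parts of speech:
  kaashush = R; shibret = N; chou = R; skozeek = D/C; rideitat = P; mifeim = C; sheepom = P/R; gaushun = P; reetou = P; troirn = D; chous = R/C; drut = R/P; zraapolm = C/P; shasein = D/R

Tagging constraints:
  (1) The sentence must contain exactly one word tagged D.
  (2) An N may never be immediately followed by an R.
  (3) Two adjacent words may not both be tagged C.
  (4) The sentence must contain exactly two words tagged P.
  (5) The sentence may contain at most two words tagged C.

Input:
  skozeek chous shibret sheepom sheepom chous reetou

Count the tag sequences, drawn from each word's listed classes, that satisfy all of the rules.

Candidates per position — 1:skozeek {D,C}; 2:chous {R,C}; 3:shibret {N}; 4:sheepom {P,R}; 5:sheepom {P,R}; 6:chous {R,C}; 7:reetou {P}.
There are 32 candidate sequences in total.
The sequences that satisfy every rule: D R N P R R P; D R N P R C P; D C N P R R P; D C N P R C P.
Count = 4.

4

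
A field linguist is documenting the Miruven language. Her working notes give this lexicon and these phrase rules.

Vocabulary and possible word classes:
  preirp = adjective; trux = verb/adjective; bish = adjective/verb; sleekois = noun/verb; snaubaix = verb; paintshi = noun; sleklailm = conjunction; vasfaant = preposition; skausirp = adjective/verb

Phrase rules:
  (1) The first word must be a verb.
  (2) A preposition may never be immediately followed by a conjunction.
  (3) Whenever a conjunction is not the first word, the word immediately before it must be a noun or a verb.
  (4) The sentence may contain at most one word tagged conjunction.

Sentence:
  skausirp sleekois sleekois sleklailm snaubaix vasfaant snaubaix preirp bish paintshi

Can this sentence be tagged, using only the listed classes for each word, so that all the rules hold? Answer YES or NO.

YES

Candidates per position — 1:skausirp {adjective,verb}; 2:sleekois {noun,verb}; 3:sleekois {noun,verb}; 4:sleklailm {conjunction}; 5:snaubaix {verb}; 6:vasfaant {preposition}; 7:snaubaix {verb}; 8:preirp {adjective}; 9:bish {adjective,verb}; 10:paintshi {noun}.
One satisfying assignment: verb verb verb conjunction verb preposition verb adjective adjective noun.
Checking: rule 1 satisfied; rule 2 satisfied; rule 3 satisfied; rule 4 satisfied.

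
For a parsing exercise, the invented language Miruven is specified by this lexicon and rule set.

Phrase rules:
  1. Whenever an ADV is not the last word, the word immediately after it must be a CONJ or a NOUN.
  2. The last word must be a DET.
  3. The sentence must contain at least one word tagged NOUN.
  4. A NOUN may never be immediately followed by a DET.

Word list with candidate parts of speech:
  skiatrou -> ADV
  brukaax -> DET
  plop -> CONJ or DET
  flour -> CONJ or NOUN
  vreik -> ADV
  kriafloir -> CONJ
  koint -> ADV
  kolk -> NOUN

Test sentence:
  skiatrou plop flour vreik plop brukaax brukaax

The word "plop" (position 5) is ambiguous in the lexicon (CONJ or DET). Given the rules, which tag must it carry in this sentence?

Candidates per position — 1:skiatrou {ADV}; 2:plop {CONJ,DET}; 3:flour {CONJ,NOUN}; 4:vreik {ADV}; 5:plop {CONJ,DET}; 6:brukaax {DET}; 7:brukaax {DET}.
Position 2: DET is ruled out by rule 1; that leaves CONJ.
Position 3: CONJ is ruled out by rule 3; that leaves NOUN.
Position 5: DET is ruled out by rule 1; that leaves CONJ.
The only consistent sequence is: ADV CONJ NOUN ADV CONJ DET DET.
Check: rule 1 satisfied; rule 2 satisfied; rule 3 satisfied; rule 4 satisfied.

CONJ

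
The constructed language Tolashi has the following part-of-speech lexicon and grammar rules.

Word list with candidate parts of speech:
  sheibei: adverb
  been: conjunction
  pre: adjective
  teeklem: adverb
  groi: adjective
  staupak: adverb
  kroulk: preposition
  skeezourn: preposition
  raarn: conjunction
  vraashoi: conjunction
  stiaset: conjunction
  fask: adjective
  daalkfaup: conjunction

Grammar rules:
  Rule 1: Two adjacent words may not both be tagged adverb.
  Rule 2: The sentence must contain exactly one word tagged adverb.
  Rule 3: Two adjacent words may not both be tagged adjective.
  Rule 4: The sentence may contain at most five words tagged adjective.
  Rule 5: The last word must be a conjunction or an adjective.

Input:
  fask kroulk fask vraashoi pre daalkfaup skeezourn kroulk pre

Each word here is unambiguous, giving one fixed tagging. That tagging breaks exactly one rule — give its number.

Fixed tagging: adjective preposition adjective conjunction adjective conjunction preposition preposition adjective.
Applying the rules: R1 ok, R2 fails, R3 ok, R4 ok, R5 ok.
Only rule 2 fails.

2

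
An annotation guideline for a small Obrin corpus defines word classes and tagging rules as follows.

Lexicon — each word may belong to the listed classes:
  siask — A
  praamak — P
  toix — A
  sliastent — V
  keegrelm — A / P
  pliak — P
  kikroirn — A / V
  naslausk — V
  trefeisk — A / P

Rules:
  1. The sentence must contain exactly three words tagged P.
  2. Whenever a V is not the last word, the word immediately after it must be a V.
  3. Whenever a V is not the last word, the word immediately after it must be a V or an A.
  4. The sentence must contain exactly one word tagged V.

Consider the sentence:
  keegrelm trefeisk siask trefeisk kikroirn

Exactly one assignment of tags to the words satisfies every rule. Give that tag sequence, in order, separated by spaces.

Candidates per position — 1:keegrelm {A,P}; 2:trefeisk {A,P}; 3:siask {A}; 4:trefeisk {A,P}; 5:kikroirn {A,V}.
If word 1 were A, no tagging could satisfy rule 1; so word 1 is P.
If word 2 were A, no tagging could satisfy rule 1; so word 2 is P.
If word 4 were A, no tagging could satisfy rule 1; so word 4 is P.
If word 5 were A, no tagging could satisfy rule 4; so word 5 is V.
So the tagging must be: P P A P V.
Rule-by-rule: rule 1 holds; rule 2 holds; rule 3 holds; rule 4 holds.

P P A P V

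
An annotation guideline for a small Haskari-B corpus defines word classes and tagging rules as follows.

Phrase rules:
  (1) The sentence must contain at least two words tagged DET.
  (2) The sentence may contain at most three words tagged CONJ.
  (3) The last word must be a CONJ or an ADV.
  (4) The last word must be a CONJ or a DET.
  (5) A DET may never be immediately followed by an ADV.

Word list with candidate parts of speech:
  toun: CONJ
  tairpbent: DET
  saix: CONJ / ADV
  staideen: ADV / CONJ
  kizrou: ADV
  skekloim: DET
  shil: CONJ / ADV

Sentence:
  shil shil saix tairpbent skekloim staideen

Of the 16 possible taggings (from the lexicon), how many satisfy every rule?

7

Candidates per position — 1:shil {CONJ,ADV}; 2:shil {CONJ,ADV}; 3:saix {CONJ,ADV}; 4:tairpbent {DET}; 5:skekloim {DET}; 6:staideen {ADV,CONJ}.
There are 16 candidate sequences in total.
Checking each against the rules leaves 7 sequences.
Count = 7.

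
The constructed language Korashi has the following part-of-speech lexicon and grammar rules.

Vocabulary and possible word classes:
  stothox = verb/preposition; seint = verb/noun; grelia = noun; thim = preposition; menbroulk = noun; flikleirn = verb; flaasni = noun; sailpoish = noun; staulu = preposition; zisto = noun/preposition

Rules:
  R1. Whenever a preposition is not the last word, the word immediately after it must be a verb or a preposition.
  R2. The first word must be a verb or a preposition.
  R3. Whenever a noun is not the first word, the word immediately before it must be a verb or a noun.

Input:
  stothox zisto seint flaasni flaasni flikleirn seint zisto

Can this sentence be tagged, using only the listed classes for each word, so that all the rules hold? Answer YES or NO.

Candidates per position — 1:stothox {verb,preposition}; 2:zisto {noun,preposition}; 3:seint {verb,noun}; 4:flaasni {noun}; 5:flaasni {noun}; 6:flikleirn {verb}; 7:seint {verb,noun}; 8:zisto {noun,preposition}.
One satisfying assignment: verb noun verb noun noun verb noun noun.
Verifying each rule — rule 1 ✓; rule 2 ✓; rule 3 ✓.

YES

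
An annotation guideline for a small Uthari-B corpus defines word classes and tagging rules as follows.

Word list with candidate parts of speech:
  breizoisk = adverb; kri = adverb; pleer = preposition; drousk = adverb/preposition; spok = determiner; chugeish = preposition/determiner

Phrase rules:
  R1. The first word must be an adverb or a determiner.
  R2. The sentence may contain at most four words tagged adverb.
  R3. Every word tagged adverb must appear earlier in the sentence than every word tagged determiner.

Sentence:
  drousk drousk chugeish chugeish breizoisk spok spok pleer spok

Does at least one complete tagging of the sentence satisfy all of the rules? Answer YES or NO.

YES

Candidates per position — 1:drousk {adverb,preposition}; 2:drousk {adverb,preposition}; 3:chugeish {preposition,determiner}; 4:chugeish {preposition,determiner}; 5:breizoisk {adverb}; 6:spok {determiner}; 7:spok {determiner}; 8:pleer {preposition}; 9:spok {determiner}.
One satisfying assignment: adverb adverb preposition preposition adverb determiner determiner preposition determiner.
Check: rule 1 ok; rule 2 ok; rule 3 ok.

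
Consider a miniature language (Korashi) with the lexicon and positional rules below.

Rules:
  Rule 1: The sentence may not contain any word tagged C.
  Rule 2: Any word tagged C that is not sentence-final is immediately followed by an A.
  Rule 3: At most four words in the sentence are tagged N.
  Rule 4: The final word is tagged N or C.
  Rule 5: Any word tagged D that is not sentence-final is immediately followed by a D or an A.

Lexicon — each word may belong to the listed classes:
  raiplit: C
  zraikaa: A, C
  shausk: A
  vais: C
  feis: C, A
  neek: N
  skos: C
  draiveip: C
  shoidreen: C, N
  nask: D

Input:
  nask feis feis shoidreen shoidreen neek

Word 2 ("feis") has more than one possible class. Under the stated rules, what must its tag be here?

Candidates per position — 1:nask {D}; 2:feis {C,A}; 3:feis {C,A}; 4:shoidreen {C,N}; 5:shoidreen {C,N}; 6:neek {N}.
If word 2 were C, no tagging could satisfy rule 1; so word 2 is A.
If word 3 were C, no tagging could satisfy rule 1; so word 3 is A.
If word 4 were C, no tagging could satisfy rule 1; so word 4 is N.
If word 5 were C, no tagging could satisfy rule 1; so word 5 is N.
That leaves exactly one tagging: D A A N N N.
Rule-by-rule: rule 1 holds; rule 2 holds; rule 3 holds; rule 4 holds; rule 5 holds.

A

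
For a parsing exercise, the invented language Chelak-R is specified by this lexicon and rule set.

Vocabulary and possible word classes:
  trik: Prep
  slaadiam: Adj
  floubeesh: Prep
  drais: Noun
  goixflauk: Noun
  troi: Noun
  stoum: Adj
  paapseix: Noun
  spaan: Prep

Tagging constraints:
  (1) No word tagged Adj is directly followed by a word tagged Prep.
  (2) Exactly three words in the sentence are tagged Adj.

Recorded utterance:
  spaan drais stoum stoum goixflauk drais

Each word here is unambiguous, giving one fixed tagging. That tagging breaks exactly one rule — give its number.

2

Fixed tagging: Prep Noun Adj Adj Noun Noun.
Applying the rules: R1 ✓, R2 ✗.
Only rule 2 fails.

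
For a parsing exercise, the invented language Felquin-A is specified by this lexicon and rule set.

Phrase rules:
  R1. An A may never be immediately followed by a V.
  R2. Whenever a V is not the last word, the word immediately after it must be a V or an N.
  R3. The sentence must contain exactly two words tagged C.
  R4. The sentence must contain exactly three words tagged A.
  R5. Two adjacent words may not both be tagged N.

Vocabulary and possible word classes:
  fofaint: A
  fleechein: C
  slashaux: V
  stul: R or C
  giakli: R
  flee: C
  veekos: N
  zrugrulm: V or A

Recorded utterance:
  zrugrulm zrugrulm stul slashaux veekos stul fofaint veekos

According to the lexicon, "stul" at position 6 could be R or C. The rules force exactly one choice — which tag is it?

C

Candidates per position — 1:zrugrulm {V,A}; 2:zrugrulm {V,A}; 3:stul {R,C}; 4:slashaux {V}; 5:veekos {N}; 6:stul {R,C}; 7:fofaint {A}; 8:veekos {N}.
At position 1, choosing V makes rule 2 impossible to satisfy; hence A.
At position 2, choosing V makes rule 1 impossible to satisfy; hence A.
At position 3, choosing R makes rule 3 impossible to satisfy; hence C.
At position 6, choosing R makes rule 3 impossible to satisfy; hence C.
So the tagging must be: A A C V N C A N.
Check: rule 1 satisfied; rule 2 satisfied; rule 3 satisfied; rule 4 satisfied; rule 5 satisfied.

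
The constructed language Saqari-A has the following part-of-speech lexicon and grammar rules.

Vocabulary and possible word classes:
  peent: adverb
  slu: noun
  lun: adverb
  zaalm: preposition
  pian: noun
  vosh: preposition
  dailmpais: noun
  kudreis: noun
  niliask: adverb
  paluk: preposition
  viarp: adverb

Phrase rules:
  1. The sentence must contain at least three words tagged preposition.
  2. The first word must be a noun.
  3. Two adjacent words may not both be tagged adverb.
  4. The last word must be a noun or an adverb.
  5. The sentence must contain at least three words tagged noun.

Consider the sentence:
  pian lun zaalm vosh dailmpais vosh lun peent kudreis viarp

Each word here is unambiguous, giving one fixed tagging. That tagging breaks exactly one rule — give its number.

3

Fixed tagging: noun adverb preposition preposition noun preposition adverb adverb noun adverb.
Checking each rule: R1 ok, R2 ok, R3 fails, R4 ok, R5 ok.
Only rule 3 fails.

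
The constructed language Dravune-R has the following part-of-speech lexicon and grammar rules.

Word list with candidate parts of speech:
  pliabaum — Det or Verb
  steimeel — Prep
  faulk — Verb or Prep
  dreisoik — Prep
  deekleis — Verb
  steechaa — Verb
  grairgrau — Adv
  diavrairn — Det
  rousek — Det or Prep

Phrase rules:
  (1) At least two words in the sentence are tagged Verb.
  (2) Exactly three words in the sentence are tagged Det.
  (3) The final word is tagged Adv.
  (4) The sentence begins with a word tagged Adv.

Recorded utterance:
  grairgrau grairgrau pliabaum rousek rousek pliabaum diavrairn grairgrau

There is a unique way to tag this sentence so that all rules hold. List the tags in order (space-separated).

Adv Adv Verb Det Det Verb Det Adv

Candidates per position — 1:grairgrau {Adv}; 2:grairgrau {Adv}; 3:pliabaum {Det,Verb}; 4:rousek {Det,Prep}; 5:rousek {Det,Prep}; 6:pliabaum {Det,Verb}; 7:diavrairn {Det}; 8:grairgrau {Adv}.
Position 3: tagging it Det would leave rule 1 unsatisfiable, so it must be Verb.
Position 6: tagging it Det would leave rule 1 unsatisfiable, so it must be Verb.
Position 4: tagging it Prep would leave rule 2 unsatisfiable, so it must be Det.
Position 5: tagging it Prep would leave rule 2 unsatisfiable, so it must be Det.
That leaves exactly one tagging: Adv Adv Verb Det Det Verb Det Adv.
Rule-by-rule: rule 1 ok; rule 2 ok; rule 3 ok; rule 4 ok.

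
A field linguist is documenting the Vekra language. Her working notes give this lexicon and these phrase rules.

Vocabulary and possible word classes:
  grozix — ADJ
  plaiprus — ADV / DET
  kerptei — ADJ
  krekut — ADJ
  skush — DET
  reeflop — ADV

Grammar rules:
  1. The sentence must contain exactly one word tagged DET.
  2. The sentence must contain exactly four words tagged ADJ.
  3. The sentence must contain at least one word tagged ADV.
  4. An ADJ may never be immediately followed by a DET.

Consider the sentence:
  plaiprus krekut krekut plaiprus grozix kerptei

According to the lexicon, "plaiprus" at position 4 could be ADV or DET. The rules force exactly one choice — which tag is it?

ADV

Candidates per position — 1:plaiprus {ADV,DET}; 2:krekut {ADJ}; 3:krekut {ADJ}; 4:plaiprus {ADV,DET}; 5:grozix {ADJ}; 6:kerptei {ADJ}.
Word 4 cannot be DET — rule 4 would then fail for every completion. It is ADV.
Word 1 cannot be ADV — rule 1 would then fail for every completion. It is DET.
That leaves exactly one tagging: DET ADJ ADJ ADV ADJ ADJ.
Rule-by-rule: rule 1 ✓; rule 2 ✓; rule 3 ✓; rule 4 ✓.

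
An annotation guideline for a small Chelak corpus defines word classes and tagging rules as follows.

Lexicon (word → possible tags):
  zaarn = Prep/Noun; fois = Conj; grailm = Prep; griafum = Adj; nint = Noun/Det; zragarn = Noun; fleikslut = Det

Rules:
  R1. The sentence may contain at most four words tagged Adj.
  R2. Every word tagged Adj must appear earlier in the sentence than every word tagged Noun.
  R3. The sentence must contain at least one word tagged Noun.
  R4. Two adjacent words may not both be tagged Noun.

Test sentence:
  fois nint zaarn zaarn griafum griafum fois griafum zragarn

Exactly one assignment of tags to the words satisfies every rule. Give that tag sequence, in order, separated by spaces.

Conj Det Prep Prep Adj Adj Conj Adj Noun

Candidates per position — 1:fois {Conj}; 2:nint {Noun,Det}; 3:zaarn {Prep,Noun}; 4:zaarn {Prep,Noun}; 5:griafum {Adj}; 6:griafum {Adj}; 7:fois {Conj}; 8:griafum {Adj}; 9:zragarn {Noun}.
If word 2 were Noun, no tagging could satisfy rule 2; so word 2 is Det.
If word 3 were Noun, no tagging could satisfy rule 2; so word 3 is Prep.
If word 4 were Noun, no tagging could satisfy rule 2; so word 4 is Prep.
That leaves exactly one tagging: Conj Det Prep Prep Adj Adj Conj Adj Noun.
Verifying each rule — rule 1 holds; rule 2 holds; rule 3 holds; rule 4 holds.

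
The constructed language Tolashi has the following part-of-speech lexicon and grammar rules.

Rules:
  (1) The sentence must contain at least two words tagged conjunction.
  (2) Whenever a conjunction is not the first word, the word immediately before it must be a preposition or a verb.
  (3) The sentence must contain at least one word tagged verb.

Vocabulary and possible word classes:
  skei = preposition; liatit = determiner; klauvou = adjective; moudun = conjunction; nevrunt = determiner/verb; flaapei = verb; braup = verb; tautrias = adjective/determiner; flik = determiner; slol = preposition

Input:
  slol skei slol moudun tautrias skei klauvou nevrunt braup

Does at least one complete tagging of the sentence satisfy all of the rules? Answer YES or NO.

NO

Candidates per position — 1:slol {preposition}; 2:skei {preposition}; 3:slol {preposition}; 4:moudun {conjunction}; 5:tautrias {adjective,determiner}; 6:skei {preposition}; 7:klauvou {adjective}; 8:nevrunt {determiner,verb}; 9:braup {verb}.
Rule 1 cannot be satisfied by any choice of tags from the lexicon.
So there is no consistent tagging.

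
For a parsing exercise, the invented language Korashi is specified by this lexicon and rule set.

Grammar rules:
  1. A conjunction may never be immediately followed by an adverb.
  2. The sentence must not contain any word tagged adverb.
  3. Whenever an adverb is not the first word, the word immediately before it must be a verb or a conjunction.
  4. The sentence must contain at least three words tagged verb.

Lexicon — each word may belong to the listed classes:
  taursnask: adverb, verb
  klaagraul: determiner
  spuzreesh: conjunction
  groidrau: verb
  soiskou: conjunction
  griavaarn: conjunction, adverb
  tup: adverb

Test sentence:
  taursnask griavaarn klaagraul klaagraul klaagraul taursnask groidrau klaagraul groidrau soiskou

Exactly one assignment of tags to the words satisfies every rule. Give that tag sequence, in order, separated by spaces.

Candidates per position — 1:taursnask {adverb,verb}; 2:griavaarn {conjunction,adverb}; 3:klaagraul {determiner}; 4:klaagraul {determiner}; 5:klaagraul {determiner}; 6:taursnask {adverb,verb}; 7:groidrau {verb}; 8:klaagraul {determiner}; 9:groidrau {verb}; 10:soiskou {conjunction}.
If word 1 were adverb, no tagging could satisfy rule 2; so word 1 is verb.
If word 2 were adverb, no tagging could satisfy rule 2; so word 2 is conjunction.
If word 6 were adverb, no tagging could satisfy rule 2; so word 6 is verb.
So the tagging must be: verb conjunction determiner determiner determiner verb verb determiner verb conjunction.
Checking: rule 1 holds; rule 2 holds; rule 3 holds; rule 4 holds.

verb conjunction determiner determiner determiner verb verb determiner verb conjunction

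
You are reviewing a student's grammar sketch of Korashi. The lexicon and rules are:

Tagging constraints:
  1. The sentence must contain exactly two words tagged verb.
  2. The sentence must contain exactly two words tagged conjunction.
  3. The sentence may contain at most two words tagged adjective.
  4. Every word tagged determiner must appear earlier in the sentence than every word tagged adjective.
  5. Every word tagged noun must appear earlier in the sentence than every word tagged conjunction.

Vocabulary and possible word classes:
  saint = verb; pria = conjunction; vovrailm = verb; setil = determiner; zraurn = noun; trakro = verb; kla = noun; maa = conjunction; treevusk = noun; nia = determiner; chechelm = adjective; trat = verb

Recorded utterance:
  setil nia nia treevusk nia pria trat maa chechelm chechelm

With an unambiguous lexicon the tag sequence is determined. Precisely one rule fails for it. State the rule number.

Fixed tagging: determiner determiner determiner noun determiner conjunction verb conjunction adjective adjective.
Checking each rule: R1 ✗, R2 ✓, R3 ✓, R4 ✓, R5 ✓.
Only rule 1 fails.

1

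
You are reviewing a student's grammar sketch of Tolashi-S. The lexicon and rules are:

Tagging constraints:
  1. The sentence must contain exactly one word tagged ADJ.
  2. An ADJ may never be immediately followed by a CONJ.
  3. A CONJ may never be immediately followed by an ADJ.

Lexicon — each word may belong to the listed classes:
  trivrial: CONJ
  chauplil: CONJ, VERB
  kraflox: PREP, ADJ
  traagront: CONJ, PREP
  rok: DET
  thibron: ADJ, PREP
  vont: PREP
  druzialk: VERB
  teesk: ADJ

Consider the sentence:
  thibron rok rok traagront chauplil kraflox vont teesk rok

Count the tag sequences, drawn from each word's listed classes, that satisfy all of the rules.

Candidates per position — 1:thibron {ADJ,PREP}; 2:rok {DET}; 3:rok {DET}; 4:traagront {CONJ,PREP}; 5:chauplil {CONJ,VERB}; 6:kraflox {PREP,ADJ}; 7:vont {PREP}; 8:teesk {ADJ}; 9:rok {DET}.
There are 16 candidate sequences in total.
The sequences that satisfy every rule: PREP DET DET CONJ CONJ PREP PREP ADJ DET; PREP DET DET CONJ VERB PREP PREP ADJ DET; PREP DET DET PREP CONJ PREP PREP ADJ DET; PREP DET DET PREP VERB PREP PREP ADJ DET.
Count = 4.

4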